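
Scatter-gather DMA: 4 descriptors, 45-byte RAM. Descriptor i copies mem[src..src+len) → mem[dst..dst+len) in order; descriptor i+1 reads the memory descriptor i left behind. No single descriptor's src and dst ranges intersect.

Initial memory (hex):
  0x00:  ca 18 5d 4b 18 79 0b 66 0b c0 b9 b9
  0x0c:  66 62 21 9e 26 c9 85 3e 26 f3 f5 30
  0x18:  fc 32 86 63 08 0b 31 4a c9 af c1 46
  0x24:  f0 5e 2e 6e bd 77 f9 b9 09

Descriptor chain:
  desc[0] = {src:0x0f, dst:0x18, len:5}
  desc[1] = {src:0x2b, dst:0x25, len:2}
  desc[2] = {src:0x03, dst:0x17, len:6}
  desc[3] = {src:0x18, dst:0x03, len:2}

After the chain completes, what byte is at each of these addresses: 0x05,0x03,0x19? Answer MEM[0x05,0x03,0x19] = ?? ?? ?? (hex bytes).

D0: mem[0x18..0x1c] <- [9e 26 c9 85 3e]
D1: mem[0x25..0x26] <- [b9 09]
D2: mem[0x17..0x1c] <- [4b 18 79 0b 66 0b]
D3: mem[0x03..0x04] <- [18 79]
query mem[0x05]=0x79, mem[0x03]=0x18, mem[0x19]=0x79

MEM[0x05,0x03,0x19] = 79 18 79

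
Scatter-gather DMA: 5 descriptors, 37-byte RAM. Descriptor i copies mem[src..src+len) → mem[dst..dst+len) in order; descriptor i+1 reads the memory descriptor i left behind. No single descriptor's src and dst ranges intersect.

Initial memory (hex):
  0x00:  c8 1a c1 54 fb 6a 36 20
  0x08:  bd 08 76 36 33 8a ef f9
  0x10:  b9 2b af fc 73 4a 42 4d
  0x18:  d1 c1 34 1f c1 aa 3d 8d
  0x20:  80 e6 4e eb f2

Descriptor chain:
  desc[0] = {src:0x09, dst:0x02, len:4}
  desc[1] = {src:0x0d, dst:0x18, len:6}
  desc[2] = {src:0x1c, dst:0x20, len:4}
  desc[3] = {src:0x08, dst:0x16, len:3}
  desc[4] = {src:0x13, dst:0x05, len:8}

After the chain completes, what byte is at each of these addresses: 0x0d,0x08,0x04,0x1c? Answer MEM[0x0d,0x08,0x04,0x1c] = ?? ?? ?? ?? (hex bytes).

D0: mem[0x02..0x05] <- [08 76 36 33]
D1: mem[0x18..0x1d] <- [8a ef f9 b9 2b af]
D2: mem[0x20..0x23] <- [2b af 3d 8d]
D3: mem[0x16..0x18] <- [bd 08 76]
D4: mem[0x05..0x0c] <- [fc 73 4a bd 08 76 ef f9]
query mem[0x0d]=0x8a, mem[0x08]=0xbd, mem[0x04]=0x36, mem[0x1c]=0x2b

MEM[0x0d,0x08,0x04,0x1c] = 8a bd 36 2b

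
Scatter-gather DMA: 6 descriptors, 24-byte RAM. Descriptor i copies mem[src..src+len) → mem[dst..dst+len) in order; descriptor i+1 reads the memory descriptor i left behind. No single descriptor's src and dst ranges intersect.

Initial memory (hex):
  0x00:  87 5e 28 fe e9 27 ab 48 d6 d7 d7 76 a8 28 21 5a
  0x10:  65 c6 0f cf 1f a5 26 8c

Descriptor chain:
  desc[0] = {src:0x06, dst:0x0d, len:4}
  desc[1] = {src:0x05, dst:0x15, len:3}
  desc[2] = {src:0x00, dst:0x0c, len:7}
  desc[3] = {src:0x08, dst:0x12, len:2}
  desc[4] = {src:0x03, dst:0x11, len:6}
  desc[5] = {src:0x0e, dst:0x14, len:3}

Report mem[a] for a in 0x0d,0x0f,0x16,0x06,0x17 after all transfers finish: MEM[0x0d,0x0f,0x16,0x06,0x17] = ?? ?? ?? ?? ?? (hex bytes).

MEM[0x0d,0x0f,0x16,0x06,0x17] = 5e fe e9 ab 48

#0 dst[0x0d+4] := {0xab,0x48,0xd6,0xd7}
#1 dst[0x15+3] := {0x27,0xab,0x48}
#2 dst[0x0c+7] := {0x87,0x5e,0x28,0xfe,0xe9,0x27,0xab}
#3 dst[0x12+2] := {0xd6,0xd7}
#4 dst[0x11+6] := {0xfe,0xe9,0x27,0xab,0x48,0xd6}
#5 dst[0x14+3] := {0x28,0xfe,0xe9}
query mem[0x0d]=0x5e, mem[0x0f]=0xfe, mem[0x16]=0xe9, mem[0x06]=0xab, mem[0x17]=0x48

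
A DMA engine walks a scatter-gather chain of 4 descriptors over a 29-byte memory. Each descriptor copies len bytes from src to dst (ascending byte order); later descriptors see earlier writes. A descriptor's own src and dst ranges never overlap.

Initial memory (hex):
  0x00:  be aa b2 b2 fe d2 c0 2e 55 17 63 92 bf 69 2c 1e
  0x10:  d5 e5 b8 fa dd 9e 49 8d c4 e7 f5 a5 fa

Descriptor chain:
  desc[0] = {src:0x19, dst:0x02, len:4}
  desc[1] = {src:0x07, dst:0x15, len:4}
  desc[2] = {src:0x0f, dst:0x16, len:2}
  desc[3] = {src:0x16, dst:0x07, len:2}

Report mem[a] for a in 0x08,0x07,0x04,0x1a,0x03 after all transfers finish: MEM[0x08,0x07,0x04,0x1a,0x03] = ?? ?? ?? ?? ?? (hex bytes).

MEM[0x08,0x07,0x04,0x1a,0x03] = d5 1e a5 f5 f5

  after D0: wrote 4B at 0x02 = e7f5a5fa
  after D1: wrote 4B at 0x15 = 2e551763
  after D2: wrote 2B at 0x16 = 1ed5
  after D3: wrote 2B at 0x07 = 1ed5
query mem[0x08]=0xd5, mem[0x07]=0x1e, mem[0x04]=0xa5, mem[0x1a]=0xf5, mem[0x03]=0xf5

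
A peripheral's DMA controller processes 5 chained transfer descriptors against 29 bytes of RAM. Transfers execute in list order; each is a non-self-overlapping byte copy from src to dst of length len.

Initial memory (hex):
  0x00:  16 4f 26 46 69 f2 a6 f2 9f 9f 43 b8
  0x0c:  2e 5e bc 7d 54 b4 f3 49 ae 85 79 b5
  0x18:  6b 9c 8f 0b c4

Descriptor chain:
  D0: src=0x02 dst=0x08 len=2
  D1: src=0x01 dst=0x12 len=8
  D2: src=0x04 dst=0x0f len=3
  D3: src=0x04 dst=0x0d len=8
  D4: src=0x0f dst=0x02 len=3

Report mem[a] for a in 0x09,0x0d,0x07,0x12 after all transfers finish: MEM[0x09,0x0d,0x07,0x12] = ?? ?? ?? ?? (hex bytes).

[0] 0x02->0x08 len=2 : 26 46
[1] 0x01->0x12 len=8 : 4f 26 46 69 f2 a6 f2 26
[2] 0x04->0x0f len=3 : 69 f2 a6
[3] 0x04->0x0d len=8 : 69 f2 a6 f2 26 46 43 b8
[4] 0x0f->0x02 len=3 : a6 f2 26
query mem[0x09]=0x46, mem[0x0d]=0x69, mem[0x07]=0xf2, mem[0x12]=0x46

MEM[0x09,0x0d,0x07,0x12] = 46 69 f2 46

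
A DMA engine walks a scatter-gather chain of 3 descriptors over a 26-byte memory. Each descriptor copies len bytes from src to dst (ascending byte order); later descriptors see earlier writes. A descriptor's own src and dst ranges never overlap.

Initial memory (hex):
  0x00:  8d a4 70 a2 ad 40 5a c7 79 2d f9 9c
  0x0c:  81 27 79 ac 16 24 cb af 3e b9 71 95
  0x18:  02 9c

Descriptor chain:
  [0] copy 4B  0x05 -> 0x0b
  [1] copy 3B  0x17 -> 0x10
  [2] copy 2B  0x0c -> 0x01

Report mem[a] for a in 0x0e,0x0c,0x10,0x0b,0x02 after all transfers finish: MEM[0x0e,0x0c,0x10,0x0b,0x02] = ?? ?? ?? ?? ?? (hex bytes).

D0: mem[0x0b..0x0e] <- [40 5a c7 79]
D1: mem[0x10..0x12] <- [95 02 9c]
D2: mem[0x01..0x02] <- [5a c7]
query mem[0x0e]=0x79, mem[0x0c]=0x5a, mem[0x10]=0x95, mem[0x0b]=0x40, mem[0x02]=0xc7

MEM[0x0e,0x0c,0x10,0x0b,0x02] = 79 5a 95 40 c7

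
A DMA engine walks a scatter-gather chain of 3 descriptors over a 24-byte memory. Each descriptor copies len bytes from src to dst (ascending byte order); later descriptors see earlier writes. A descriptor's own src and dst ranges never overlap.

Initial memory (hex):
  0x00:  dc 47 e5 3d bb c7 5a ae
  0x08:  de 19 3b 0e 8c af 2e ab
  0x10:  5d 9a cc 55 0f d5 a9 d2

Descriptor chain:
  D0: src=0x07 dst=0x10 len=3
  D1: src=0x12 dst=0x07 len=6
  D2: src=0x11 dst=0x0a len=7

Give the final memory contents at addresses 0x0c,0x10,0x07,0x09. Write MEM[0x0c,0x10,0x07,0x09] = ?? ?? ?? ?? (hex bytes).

MEM[0x0c,0x10,0x07,0x09] = 55 d2 19 0f

[0] 0x07->0x10 len=3 : ae de 19
[1] 0x12->0x07 len=6 : 19 55 0f d5 a9 d2
[2] 0x11->0x0a len=7 : de 19 55 0f d5 a9 d2
query mem[0x0c]=0x55, mem[0x10]=0xd2, mem[0x07]=0x19, mem[0x09]=0x0f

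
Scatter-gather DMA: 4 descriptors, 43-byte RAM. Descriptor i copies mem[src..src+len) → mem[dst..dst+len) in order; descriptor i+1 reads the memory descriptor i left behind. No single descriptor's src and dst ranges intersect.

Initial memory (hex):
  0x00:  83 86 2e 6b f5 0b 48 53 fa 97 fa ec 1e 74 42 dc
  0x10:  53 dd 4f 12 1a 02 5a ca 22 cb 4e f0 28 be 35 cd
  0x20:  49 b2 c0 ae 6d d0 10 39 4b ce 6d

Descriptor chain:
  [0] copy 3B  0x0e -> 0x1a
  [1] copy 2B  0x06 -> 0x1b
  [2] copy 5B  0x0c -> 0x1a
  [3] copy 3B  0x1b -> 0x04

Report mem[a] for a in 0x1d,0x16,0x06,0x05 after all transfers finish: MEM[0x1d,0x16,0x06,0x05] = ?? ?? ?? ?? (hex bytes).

MEM[0x1d,0x16,0x06,0x05] = dc 5a dc 42

  after D0: wrote 3B at 0x1a = 42dc53
  after D1: wrote 2B at 0x1b = 4853
  after D2: wrote 5B at 0x1a = 1e7442dc53
  after D3: wrote 3B at 0x04 = 7442dc
query mem[0x1d]=0xdc, mem[0x16]=0x5a, mem[0x06]=0xdc, mem[0x05]=0x42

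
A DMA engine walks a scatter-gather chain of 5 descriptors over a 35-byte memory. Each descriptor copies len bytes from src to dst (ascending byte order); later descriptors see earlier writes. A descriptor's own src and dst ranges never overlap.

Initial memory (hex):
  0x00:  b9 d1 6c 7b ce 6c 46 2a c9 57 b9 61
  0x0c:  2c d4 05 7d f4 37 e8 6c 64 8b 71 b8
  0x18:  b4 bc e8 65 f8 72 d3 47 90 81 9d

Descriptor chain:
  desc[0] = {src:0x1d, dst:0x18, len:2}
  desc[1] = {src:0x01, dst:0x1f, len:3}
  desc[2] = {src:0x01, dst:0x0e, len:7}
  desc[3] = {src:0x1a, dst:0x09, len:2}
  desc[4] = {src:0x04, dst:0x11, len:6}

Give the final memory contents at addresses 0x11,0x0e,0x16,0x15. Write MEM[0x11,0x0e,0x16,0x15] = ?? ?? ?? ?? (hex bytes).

  after D0: wrote 2B at 0x18 = 72d3
  after D1: wrote 3B at 0x1f = d16c7b
  after D2: wrote 7B at 0x0e = d16c7bce6c462a
  after D3: wrote 2B at 0x09 = e865
  after D4: wrote 6B at 0x11 = ce6c462ac9e8
query mem[0x11]=0xce, mem[0x0e]=0xd1, mem[0x16]=0xe8, mem[0x15]=0xc9

MEM[0x11,0x0e,0x16,0x15] = ce d1 e8 c9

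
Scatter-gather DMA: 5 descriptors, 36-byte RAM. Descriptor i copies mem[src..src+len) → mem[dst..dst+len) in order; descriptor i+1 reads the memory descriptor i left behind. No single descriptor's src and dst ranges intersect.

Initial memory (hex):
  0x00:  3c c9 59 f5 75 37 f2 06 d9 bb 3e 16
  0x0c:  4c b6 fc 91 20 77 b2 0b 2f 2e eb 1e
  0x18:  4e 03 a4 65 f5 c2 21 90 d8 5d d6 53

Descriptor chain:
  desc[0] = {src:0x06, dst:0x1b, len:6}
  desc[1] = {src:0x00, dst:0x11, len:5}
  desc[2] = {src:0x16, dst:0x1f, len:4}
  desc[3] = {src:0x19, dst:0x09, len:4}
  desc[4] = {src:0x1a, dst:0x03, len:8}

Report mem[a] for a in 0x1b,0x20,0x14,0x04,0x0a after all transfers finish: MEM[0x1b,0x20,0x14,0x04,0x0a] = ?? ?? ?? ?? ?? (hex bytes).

MEM[0x1b,0x20,0x14,0x04,0x0a] = f2 1e f5 f2 4e

#0 dst[0x1b+6] := {0xf2,0x06,0xd9,0xbb,0x3e,0x16}
#1 dst[0x11+5] := {0x3c,0xc9,0x59,0xf5,0x75}
#2 dst[0x1f+4] := {0xeb,0x1e,0x4e,0x03}
#3 dst[0x09+4] := {0x03,0xa4,0xf2,0x06}
#4 dst[0x03+8] := {0xa4,0xf2,0x06,0xd9,0xbb,0xeb,0x1e,0x4e}
query mem[0x1b]=0xf2, mem[0x20]=0x1e, mem[0x14]=0xf5, mem[0x04]=0xf2, mem[0x0a]=0x4e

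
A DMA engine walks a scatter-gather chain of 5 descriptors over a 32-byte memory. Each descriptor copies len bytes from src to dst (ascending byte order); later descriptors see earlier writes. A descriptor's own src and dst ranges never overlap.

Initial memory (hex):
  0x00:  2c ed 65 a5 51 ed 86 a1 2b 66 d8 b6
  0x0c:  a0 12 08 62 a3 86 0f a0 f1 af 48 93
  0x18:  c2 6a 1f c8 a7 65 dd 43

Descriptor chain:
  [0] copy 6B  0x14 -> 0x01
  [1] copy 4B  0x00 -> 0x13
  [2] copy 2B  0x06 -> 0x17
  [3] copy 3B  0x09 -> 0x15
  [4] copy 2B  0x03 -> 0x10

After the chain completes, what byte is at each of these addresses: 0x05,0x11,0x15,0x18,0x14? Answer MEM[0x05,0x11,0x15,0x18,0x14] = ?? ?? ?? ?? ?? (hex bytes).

MEM[0x05,0x11,0x15,0x18,0x14] = c2 93 66 a1 f1

#0 dst[0x01+6] := {0xf1,0xaf,0x48,0x93,0xc2,0x6a}
#1 dst[0x13+4] := {0x2c,0xf1,0xaf,0x48}
#2 dst[0x17+2] := {0x6a,0xa1}
#3 dst[0x15+3] := {0x66,0xd8,0xb6}
#4 dst[0x10+2] := {0x48,0x93}
query mem[0x05]=0xc2, mem[0x11]=0x93, mem[0x15]=0x66, mem[0x18]=0xa1, mem[0x14]=0xf1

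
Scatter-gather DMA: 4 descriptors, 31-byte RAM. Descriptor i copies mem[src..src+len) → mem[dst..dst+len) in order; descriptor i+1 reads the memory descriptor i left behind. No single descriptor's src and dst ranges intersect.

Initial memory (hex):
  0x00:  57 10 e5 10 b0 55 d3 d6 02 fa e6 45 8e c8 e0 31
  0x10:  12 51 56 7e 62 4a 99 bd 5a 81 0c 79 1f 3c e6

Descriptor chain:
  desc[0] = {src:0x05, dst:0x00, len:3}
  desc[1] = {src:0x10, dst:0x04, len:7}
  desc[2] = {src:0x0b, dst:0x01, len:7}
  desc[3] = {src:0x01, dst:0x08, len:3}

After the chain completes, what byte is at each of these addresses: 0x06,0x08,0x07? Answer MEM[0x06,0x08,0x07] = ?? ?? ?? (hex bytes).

MEM[0x06,0x08,0x07] = 12 45 51

D0: mem[0x00..0x02] <- [55 d3 d6]
D1: mem[0x04..0x0a] <- [12 51 56 7e 62 4a 99]
D2: mem[0x01..0x07] <- [45 8e c8 e0 31 12 51]
D3: mem[0x08..0x0a] <- [45 8e c8]
query mem[0x06]=0x12, mem[0x08]=0x45, mem[0x07]=0x51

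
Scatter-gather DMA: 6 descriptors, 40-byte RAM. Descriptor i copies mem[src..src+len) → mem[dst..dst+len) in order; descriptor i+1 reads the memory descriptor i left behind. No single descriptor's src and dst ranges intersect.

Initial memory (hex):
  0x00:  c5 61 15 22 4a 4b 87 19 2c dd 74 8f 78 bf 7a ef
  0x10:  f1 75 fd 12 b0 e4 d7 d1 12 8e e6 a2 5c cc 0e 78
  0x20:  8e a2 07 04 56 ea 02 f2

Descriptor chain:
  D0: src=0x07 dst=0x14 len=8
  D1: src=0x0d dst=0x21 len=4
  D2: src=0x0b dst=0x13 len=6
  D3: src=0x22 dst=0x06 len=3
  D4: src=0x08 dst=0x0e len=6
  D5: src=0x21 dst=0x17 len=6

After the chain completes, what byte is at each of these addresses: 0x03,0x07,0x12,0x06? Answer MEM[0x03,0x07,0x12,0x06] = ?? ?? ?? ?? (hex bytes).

D0: mem[0x14..0x1b] <- [19 2c dd 74 8f 78 bf 7a]
D1: mem[0x21..0x24] <- [bf 7a ef f1]
D2: mem[0x13..0x18] <- [8f 78 bf 7a ef f1]
D3: mem[0x06..0x08] <- [7a ef f1]
D4: mem[0x0e..0x13] <- [f1 dd 74 8f 78 bf]
D5: mem[0x17..0x1c] <- [bf 7a ef f1 ea 02]
query mem[0x03]=0x22, mem[0x07]=0xef, mem[0x12]=0x78, mem[0x06]=0x7a

MEM[0x03,0x07,0x12,0x06] = 22 ef 78 7a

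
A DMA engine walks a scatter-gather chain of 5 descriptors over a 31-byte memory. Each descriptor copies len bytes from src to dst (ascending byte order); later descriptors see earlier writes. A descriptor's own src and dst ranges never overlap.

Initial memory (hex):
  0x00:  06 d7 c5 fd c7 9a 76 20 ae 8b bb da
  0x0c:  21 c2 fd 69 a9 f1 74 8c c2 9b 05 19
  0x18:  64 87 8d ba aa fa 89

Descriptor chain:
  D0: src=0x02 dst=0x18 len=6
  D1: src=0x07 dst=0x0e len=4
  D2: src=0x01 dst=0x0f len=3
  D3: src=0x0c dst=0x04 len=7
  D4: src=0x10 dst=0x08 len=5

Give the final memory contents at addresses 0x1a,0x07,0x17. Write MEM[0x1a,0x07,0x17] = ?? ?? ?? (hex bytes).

MEM[0x1a,0x07,0x17] = c7 d7 19

  after D0: wrote 6B at 0x18 = c5fdc79a7620
  after D1: wrote 4B at 0x0e = 20ae8bbb
  after D2: wrote 3B at 0x0f = d7c5fd
  after D3: wrote 7B at 0x04 = 21c220d7c5fd74
  after D4: wrote 5B at 0x08 = c5fd748cc2
query mem[0x1a]=0xc7, mem[0x07]=0xd7, mem[0x17]=0x19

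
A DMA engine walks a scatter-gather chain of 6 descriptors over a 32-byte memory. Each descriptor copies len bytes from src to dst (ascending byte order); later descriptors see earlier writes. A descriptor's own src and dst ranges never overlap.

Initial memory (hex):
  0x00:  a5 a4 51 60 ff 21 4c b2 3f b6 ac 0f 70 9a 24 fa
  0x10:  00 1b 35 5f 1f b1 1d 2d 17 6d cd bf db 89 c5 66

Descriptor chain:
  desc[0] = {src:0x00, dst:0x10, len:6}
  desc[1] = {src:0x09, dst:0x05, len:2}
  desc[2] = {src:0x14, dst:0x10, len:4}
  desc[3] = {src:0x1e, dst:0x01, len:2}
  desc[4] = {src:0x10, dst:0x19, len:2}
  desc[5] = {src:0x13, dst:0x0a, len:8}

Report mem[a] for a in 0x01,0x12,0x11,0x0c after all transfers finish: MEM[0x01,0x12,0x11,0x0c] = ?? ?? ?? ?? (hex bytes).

  after D0: wrote 6B at 0x10 = a5a45160ff21
  after D1: wrote 2B at 0x05 = b6ac
  after D2: wrote 4B at 0x10 = ff211d2d
  after D3: wrote 2B at 0x01 = c566
  after D4: wrote 2B at 0x19 = ff21
  after D5: wrote 8B at 0x0a = 2dff211d2d17ff21
query mem[0x01]=0xc5, mem[0x12]=0x1d, mem[0x11]=0x21, mem[0x0c]=0x21

MEM[0x01,0x12,0x11,0x0c] = c5 1d 21 21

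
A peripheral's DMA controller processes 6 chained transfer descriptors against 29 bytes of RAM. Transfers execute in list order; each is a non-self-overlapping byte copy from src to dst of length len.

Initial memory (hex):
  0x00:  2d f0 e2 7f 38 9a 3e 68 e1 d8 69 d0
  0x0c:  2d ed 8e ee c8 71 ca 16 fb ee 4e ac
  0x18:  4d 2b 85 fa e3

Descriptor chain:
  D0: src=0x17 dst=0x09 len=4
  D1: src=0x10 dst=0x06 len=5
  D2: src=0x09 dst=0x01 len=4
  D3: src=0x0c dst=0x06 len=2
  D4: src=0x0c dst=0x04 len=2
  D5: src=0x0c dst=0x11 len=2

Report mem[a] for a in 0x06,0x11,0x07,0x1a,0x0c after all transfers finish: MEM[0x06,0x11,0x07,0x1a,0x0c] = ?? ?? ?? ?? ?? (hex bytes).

MEM[0x06,0x11,0x07,0x1a,0x0c] = 85 85 ed 85 85

[0] 0x17->0x09 len=4 : ac 4d 2b 85
[1] 0x10->0x06 len=5 : c8 71 ca 16 fb
[2] 0x09->0x01 len=4 : 16 fb 2b 85
[3] 0x0c->0x06 len=2 : 85 ed
[4] 0x0c->0x04 len=2 : 85 ed
[5] 0x0c->0x11 len=2 : 85 ed
query mem[0x06]=0x85, mem[0x11]=0x85, mem[0x07]=0xed, mem[0x1a]=0x85, mem[0x0c]=0x85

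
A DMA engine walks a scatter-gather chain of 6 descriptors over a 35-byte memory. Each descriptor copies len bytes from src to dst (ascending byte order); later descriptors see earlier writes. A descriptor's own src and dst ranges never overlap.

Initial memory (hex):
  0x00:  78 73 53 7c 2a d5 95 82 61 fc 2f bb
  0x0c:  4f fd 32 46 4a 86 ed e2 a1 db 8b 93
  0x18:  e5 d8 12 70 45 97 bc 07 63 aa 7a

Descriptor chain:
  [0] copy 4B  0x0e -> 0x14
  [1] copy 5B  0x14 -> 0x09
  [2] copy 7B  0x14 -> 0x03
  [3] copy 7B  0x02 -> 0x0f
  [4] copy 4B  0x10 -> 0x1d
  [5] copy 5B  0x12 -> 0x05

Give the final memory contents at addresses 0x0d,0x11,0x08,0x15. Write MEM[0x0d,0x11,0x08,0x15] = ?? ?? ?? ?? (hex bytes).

MEM[0x0d,0x11,0x08,0x15] = e5 46 d8 d8

[0] 0x0e->0x14 len=4 : 32 46 4a 86
[1] 0x14->0x09 len=5 : 32 46 4a 86 e5
[2] 0x14->0x03 len=7 : 32 46 4a 86 e5 d8 12
[3] 0x02->0x0f len=7 : 53 32 46 4a 86 e5 d8
[4] 0x10->0x1d len=4 : 32 46 4a 86
[5] 0x12->0x05 len=5 : 4a 86 e5 d8 4a
query mem[0x0d]=0xe5, mem[0x11]=0x46, mem[0x08]=0xd8, mem[0x15]=0xd8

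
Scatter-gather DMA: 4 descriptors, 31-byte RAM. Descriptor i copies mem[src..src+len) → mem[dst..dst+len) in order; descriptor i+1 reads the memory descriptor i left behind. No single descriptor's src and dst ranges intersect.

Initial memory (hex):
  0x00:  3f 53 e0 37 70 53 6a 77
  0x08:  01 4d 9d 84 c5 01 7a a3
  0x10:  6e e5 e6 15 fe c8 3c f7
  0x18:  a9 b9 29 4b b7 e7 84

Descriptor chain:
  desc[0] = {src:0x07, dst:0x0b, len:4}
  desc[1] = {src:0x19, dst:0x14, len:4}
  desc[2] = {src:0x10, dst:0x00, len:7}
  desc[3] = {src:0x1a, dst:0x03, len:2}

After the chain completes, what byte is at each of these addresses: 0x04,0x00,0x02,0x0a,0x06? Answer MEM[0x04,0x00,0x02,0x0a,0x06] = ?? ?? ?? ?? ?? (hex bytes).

MEM[0x04,0x00,0x02,0x0a,0x06] = 4b 6e e6 9d 4b

D0: mem[0x0b..0x0e] <- [77 01 4d 9d]
D1: mem[0x14..0x17] <- [b9 29 4b b7]
D2: mem[0x00..0x06] <- [6e e5 e6 15 b9 29 4b]
D3: mem[0x03..0x04] <- [29 4b]
query mem[0x04]=0x4b, mem[0x00]=0x6e, mem[0x02]=0xe6, mem[0x0a]=0x9d, mem[0x06]=0x4b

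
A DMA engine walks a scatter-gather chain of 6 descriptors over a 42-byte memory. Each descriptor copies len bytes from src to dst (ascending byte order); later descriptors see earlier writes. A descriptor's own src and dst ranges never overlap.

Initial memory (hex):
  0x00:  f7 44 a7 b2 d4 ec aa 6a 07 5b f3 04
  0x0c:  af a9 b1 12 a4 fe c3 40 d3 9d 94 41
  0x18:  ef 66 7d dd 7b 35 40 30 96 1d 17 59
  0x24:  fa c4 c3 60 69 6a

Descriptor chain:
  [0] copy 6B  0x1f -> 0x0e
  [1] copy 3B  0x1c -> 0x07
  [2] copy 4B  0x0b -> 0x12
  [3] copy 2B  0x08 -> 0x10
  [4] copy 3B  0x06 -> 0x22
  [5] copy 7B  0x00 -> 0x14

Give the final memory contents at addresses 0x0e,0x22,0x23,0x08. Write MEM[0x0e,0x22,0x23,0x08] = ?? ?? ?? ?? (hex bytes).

MEM[0x0e,0x22,0x23,0x08] = 30 aa 7b 35

[0] 0x1f->0x0e len=6 : 30 96 1d 17 59 fa
[1] 0x1c->0x07 len=3 : 7b 35 40
[2] 0x0b->0x12 len=4 : 04 af a9 30
[3] 0x08->0x10 len=2 : 35 40
[4] 0x06->0x22 len=3 : aa 7b 35
[5] 0x00->0x14 len=7 : f7 44 a7 b2 d4 ec aa
query mem[0x0e]=0x30, mem[0x22]=0xaa, mem[0x23]=0x7b, mem[0x08]=0x35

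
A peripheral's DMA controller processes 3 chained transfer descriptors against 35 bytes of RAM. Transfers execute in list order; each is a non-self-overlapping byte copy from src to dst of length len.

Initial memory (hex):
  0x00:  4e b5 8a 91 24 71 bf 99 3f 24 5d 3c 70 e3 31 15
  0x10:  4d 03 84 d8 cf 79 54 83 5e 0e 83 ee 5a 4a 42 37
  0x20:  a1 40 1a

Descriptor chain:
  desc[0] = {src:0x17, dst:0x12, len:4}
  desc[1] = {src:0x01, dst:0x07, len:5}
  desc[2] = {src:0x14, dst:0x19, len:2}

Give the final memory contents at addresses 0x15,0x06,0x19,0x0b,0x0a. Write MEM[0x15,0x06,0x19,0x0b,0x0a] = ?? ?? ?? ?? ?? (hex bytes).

#0 dst[0x12+4] := {0x83,0x5e,0x0e,0x83}
#1 dst[0x07+5] := {0xb5,0x8a,0x91,0x24,0x71}
#2 dst[0x19+2] := {0x0e,0x83}
query mem[0x15]=0x83, mem[0x06]=0xbf, mem[0x19]=0x0e, mem[0x0b]=0x71, mem[0x0a]=0x24

MEM[0x15,0x06,0x19,0x0b,0x0a] = 83 bf 0e 71 24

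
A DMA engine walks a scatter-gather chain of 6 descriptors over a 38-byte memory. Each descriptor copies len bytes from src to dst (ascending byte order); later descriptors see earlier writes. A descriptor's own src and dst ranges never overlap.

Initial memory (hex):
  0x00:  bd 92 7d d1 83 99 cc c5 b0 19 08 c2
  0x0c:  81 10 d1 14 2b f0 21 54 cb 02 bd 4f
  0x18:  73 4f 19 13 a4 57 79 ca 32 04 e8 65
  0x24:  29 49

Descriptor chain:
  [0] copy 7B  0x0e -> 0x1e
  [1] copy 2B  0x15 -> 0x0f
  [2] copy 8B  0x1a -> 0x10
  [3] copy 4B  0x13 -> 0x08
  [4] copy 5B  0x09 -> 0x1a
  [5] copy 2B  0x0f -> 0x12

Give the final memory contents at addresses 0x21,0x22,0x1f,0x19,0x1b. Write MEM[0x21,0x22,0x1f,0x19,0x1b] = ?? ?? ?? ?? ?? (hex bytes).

  after D0: wrote 7B at 0x1e = d1142bf02154cb
  after D1: wrote 2B at 0x0f = 02bd
  after D2: wrote 8B at 0x10 = 1913a457d1142bf0
  after D3: wrote 4B at 0x08 = 57d1142b
  after D4: wrote 5B at 0x1a = d1142b8110
  after D5: wrote 2B at 0x12 = 0219
query mem[0x21]=0xf0, mem[0x22]=0x21, mem[0x1f]=0x14, mem[0x19]=0x4f, mem[0x1b]=0x14

MEM[0x21,0x22,0x1f,0x19,0x1b] = f0 21 14 4f 14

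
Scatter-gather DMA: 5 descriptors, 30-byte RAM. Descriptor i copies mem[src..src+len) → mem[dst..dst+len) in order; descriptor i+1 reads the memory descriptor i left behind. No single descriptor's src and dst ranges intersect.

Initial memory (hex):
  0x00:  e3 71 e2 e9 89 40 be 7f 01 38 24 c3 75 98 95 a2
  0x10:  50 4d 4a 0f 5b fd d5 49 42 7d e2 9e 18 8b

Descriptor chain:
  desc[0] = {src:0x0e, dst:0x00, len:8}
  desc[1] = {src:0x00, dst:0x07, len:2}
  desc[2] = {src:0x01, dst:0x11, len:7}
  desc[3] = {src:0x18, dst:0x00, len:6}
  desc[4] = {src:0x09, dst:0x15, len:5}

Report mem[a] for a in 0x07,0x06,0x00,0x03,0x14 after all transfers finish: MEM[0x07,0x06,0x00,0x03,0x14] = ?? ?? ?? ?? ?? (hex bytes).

MEM[0x07,0x06,0x00,0x03,0x14] = 95 5b 42 9e 4a

D0: mem[0x00..0x07] <- [95 a2 50 4d 4a 0f 5b fd]
D1: mem[0x07..0x08] <- [95 a2]
D2: mem[0x11..0x17] <- [a2 50 4d 4a 0f 5b 95]
D3: mem[0x00..0x05] <- [42 7d e2 9e 18 8b]
D4: mem[0x15..0x19] <- [38 24 c3 75 98]
query mem[0x07]=0x95, mem[0x06]=0x5b, mem[0x00]=0x42, mem[0x03]=0x9e, mem[0x14]=0x4a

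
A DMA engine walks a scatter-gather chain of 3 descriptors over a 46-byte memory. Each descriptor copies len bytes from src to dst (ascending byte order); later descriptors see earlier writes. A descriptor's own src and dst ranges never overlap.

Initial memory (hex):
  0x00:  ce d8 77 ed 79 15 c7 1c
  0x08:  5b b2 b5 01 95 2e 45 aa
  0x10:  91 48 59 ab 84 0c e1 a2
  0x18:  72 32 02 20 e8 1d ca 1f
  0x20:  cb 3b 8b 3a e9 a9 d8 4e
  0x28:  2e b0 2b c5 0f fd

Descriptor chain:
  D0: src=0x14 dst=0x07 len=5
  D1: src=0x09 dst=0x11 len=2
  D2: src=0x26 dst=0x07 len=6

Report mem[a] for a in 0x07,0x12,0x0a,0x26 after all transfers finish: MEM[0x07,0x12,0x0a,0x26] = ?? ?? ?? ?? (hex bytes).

  after D0: wrote 5B at 0x07 = 840ce1a272
  after D1: wrote 2B at 0x11 = e1a2
  after D2: wrote 6B at 0x07 = d84e2eb02bc5
query mem[0x07]=0xd8, mem[0x12]=0xa2, mem[0x0a]=0xb0, mem[0x26]=0xd8

MEM[0x07,0x12,0x0a,0x26] = d8 a2 b0 d8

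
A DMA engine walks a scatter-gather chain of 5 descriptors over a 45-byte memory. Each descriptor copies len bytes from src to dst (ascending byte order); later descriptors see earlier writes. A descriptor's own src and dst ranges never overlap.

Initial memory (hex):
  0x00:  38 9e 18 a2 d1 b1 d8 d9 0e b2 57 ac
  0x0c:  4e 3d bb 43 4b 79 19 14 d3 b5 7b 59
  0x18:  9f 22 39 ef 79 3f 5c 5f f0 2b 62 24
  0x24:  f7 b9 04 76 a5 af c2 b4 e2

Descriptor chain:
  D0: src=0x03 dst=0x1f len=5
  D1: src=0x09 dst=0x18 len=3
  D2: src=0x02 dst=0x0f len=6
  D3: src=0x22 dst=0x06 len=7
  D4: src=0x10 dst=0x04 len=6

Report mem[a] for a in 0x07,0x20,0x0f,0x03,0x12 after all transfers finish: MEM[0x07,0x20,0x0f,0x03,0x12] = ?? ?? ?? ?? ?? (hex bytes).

  after D0: wrote 5B at 0x1f = a2d1b1d8d9
  after D1: wrote 3B at 0x18 = b257ac
  after D2: wrote 6B at 0x0f = 18a2d1b1d8d9
  after D3: wrote 7B at 0x06 = d8d9f7b90476a5
  after D4: wrote 6B at 0x04 = a2d1b1d8d9b5
query mem[0x07]=0xd8, mem[0x20]=0xd1, mem[0x0f]=0x18, mem[0x03]=0xa2, mem[0x12]=0xb1

MEM[0x07,0x20,0x0f,0x03,0x12] = d8 d1 18 a2 b1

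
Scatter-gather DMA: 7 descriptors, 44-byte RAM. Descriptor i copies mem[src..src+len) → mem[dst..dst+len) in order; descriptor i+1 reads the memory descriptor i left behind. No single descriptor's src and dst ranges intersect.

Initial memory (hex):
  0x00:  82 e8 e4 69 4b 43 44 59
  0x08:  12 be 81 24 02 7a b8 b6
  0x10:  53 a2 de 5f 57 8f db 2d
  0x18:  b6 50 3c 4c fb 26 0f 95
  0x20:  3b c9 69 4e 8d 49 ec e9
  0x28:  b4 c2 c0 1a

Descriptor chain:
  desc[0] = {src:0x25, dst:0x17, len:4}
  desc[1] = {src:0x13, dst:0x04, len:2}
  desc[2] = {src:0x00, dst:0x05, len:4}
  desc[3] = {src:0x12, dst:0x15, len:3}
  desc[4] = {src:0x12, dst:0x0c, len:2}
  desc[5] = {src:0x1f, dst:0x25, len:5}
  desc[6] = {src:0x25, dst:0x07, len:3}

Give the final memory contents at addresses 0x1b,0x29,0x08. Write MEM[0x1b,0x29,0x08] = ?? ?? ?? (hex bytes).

#0 dst[0x17+4] := {0x49,0xec,0xe9,0xb4}
#1 dst[0x04+2] := {0x5f,0x57}
#2 dst[0x05+4] := {0x82,0xe8,0xe4,0x69}
#3 dst[0x15+3] := {0xde,0x5f,0x57}
#4 dst[0x0c+2] := {0xde,0x5f}
#5 dst[0x25+5] := {0x95,0x3b,0xc9,0x69,0x4e}
#6 dst[0x07+3] := {0x95,0x3b,0xc9}
query mem[0x1b]=0x4c, mem[0x29]=0x4e, mem[0x08]=0x3b

MEM[0x1b,0x29,0x08] = 4c 4e 3b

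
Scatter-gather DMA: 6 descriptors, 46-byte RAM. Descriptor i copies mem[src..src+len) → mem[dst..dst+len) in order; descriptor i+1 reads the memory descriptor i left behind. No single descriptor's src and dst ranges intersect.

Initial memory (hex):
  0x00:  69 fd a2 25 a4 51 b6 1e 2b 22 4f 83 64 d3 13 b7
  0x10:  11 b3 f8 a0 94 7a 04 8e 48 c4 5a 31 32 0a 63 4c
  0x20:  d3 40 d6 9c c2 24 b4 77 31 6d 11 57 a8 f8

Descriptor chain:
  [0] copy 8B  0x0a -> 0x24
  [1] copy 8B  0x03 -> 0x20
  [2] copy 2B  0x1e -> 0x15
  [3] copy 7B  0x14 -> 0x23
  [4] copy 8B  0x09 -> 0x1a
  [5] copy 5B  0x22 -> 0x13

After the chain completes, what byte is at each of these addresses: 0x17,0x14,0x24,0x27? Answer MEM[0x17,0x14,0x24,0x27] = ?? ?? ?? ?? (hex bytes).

  after D0: wrote 8B at 0x24 = 4f8364d313b711b3
  after D1: wrote 8B at 0x20 = 25a451b61e2b224f
  after D2: wrote 2B at 0x15 = 634c
  after D3: wrote 7B at 0x23 = 94634c8e48c45a
  after D4: wrote 8B at 0x1a = 224f8364d313b711
  after D5: wrote 5B at 0x13 = 5194634c8e
query mem[0x17]=0x8e, mem[0x14]=0x94, mem[0x24]=0x63, mem[0x27]=0x48

MEM[0x17,0x14,0x24,0x27] = 8e 94 63 48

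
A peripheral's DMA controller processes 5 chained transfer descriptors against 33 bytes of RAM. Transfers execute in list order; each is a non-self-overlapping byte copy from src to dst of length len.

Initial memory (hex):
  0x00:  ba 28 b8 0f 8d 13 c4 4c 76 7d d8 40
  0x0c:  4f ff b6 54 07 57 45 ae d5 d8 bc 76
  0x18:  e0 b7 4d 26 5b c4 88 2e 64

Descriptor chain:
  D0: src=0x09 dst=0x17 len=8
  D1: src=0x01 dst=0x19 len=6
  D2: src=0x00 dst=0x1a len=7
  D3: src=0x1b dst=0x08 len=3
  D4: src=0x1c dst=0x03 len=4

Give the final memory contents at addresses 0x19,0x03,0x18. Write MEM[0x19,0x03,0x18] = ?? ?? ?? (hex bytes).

MEM[0x19,0x03,0x18] = 28 b8 d8

[0] 0x09->0x17 len=8 : 7d d8 40 4f ff b6 54 07
[1] 0x01->0x19 len=6 : 28 b8 0f 8d 13 c4
[2] 0x00->0x1a len=7 : ba 28 b8 0f 8d 13 c4
[3] 0x1b->0x08 len=3 : 28 b8 0f
[4] 0x1c->0x03 len=4 : b8 0f 8d 13
query mem[0x19]=0x28, mem[0x03]=0xb8, mem[0x18]=0xd8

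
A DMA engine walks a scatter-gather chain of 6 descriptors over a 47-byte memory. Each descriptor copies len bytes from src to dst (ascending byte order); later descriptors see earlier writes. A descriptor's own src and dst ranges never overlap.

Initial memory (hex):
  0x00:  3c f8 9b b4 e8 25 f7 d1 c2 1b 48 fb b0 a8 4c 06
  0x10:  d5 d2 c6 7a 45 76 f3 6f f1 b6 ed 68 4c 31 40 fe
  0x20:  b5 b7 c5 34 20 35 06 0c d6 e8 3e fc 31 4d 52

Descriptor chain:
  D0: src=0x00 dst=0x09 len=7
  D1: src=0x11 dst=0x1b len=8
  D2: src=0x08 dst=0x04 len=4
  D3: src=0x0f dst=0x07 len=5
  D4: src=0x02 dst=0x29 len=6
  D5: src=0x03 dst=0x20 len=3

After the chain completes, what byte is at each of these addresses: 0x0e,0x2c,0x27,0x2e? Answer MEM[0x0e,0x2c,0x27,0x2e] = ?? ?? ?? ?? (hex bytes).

MEM[0x0e,0x2c,0x27,0x2e] = 25 3c 0c f7

D0: mem[0x09..0x0f] <- [3c f8 9b b4 e8 25 f7]
D1: mem[0x1b..0x22] <- [d2 c6 7a 45 76 f3 6f f1]
D2: mem[0x04..0x07] <- [c2 3c f8 9b]
D3: mem[0x07..0x0b] <- [f7 d5 d2 c6 7a]
D4: mem[0x29..0x2e] <- [9b b4 c2 3c f8 f7]
D5: mem[0x20..0x22] <- [b4 c2 3c]
query mem[0x0e]=0x25, mem[0x2c]=0x3c, mem[0x27]=0x0c, mem[0x2e]=0xf7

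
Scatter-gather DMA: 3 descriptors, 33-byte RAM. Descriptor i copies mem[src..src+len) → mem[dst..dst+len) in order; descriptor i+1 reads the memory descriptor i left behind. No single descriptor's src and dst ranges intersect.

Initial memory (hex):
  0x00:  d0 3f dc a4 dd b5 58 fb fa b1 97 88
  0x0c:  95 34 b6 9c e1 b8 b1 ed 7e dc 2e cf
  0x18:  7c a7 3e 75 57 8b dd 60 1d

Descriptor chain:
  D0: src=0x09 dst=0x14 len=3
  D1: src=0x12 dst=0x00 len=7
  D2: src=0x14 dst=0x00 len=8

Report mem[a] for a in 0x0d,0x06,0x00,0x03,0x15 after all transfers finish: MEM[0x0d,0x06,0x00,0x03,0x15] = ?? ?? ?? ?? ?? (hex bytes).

MEM[0x0d,0x06,0x00,0x03,0x15] = 34 3e b1 cf 97

[0] 0x09->0x14 len=3 : b1 97 88
[1] 0x12->0x00 len=7 : b1 ed b1 97 88 cf 7c
[2] 0x14->0x00 len=8 : b1 97 88 cf 7c a7 3e 75
query mem[0x0d]=0x34, mem[0x06]=0x3e, mem[0x00]=0xb1, mem[0x03]=0xcf, mem[0x15]=0x97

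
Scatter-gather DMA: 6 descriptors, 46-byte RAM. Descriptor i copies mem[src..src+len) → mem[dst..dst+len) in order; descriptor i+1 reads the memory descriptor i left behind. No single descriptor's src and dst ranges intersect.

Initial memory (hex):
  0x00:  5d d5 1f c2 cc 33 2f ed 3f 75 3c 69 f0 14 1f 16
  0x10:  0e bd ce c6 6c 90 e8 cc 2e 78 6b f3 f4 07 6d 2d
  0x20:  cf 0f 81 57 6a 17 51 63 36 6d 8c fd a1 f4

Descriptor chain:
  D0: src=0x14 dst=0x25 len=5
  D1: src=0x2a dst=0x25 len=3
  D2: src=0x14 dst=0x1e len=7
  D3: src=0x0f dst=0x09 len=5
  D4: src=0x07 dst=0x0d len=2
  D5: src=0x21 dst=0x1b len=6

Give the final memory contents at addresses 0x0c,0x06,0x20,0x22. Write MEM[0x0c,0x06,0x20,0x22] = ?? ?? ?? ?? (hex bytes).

MEM[0x0c,0x06,0x20,0x22] = ce 2f fd 2e

D0: mem[0x25..0x29] <- [6c 90 e8 cc 2e]
D1: mem[0x25..0x27] <- [8c fd a1]
D2: mem[0x1e..0x24] <- [6c 90 e8 cc 2e 78 6b]
D3: mem[0x09..0x0d] <- [16 0e bd ce c6]
D4: mem[0x0d..0x0e] <- [ed 3f]
D5: mem[0x1b..0x20] <- [cc 2e 78 6b 8c fd]
query mem[0x0c]=0xce, mem[0x06]=0x2f, mem[0x20]=0xfd, mem[0x22]=0x2e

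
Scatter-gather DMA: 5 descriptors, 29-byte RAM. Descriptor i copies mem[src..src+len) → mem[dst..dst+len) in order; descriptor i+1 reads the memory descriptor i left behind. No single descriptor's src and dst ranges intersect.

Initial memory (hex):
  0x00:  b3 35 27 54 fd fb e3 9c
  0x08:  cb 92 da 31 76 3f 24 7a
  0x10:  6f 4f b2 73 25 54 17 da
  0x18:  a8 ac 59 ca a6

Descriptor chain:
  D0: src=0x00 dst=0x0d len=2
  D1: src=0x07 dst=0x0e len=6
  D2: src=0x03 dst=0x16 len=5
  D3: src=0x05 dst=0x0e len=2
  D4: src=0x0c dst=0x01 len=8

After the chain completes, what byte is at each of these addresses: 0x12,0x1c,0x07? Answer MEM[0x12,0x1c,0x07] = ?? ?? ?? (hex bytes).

D0: mem[0x0d..0x0e] <- [b3 35]
D1: mem[0x0e..0x13] <- [9c cb 92 da 31 76]
D2: mem[0x16..0x1a] <- [54 fd fb e3 9c]
D3: mem[0x0e..0x0f] <- [fb e3]
D4: mem[0x01..0x08] <- [76 b3 fb e3 92 da 31 76]
query mem[0x12]=0x31, mem[0x1c]=0xa6, mem[0x07]=0x31

MEM[0x12,0x1c,0x07] = 31 a6 31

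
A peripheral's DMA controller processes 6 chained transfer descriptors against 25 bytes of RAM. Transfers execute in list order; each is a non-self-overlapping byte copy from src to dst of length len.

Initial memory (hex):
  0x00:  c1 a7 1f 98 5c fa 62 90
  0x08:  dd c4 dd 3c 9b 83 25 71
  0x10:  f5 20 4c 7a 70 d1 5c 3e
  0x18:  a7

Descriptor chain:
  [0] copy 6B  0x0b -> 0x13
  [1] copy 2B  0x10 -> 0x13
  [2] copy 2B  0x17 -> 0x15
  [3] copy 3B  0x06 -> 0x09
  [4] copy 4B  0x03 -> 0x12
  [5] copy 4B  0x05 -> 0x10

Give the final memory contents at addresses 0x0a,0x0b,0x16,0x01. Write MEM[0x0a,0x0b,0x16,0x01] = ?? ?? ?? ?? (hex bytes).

MEM[0x0a,0x0b,0x16,0x01] = 90 dd f5 a7

  after D0: wrote 6B at 0x13 = 3c9b832571f5
  after D1: wrote 2B at 0x13 = f520
  after D2: wrote 2B at 0x15 = 71f5
  after D3: wrote 3B at 0x09 = 6290dd
  after D4: wrote 4B at 0x12 = 985cfa62
  after D5: wrote 4B at 0x10 = fa6290dd
query mem[0x0a]=0x90, mem[0x0b]=0xdd, mem[0x16]=0xf5, mem[0x01]=0xa7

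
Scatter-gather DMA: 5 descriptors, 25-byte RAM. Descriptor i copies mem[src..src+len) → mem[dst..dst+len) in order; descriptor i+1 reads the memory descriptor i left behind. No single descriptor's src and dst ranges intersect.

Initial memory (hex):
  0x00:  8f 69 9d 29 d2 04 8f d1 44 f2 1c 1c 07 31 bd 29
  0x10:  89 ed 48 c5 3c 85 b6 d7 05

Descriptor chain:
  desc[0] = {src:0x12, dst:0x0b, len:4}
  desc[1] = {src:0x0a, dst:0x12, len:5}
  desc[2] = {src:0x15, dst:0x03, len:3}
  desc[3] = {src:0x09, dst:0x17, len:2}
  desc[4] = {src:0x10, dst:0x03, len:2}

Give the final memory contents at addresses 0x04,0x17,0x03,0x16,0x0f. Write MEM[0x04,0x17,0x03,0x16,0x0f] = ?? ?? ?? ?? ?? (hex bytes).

MEM[0x04,0x17,0x03,0x16,0x0f] = ed f2 89 85 29

[0] 0x12->0x0b len=4 : 48 c5 3c 85
[1] 0x0a->0x12 len=5 : 1c 48 c5 3c 85
[2] 0x15->0x03 len=3 : 3c 85 d7
[3] 0x09->0x17 len=2 : f2 1c
[4] 0x10->0x03 len=2 : 89 ed
query mem[0x04]=0xed, mem[0x17]=0xf2, mem[0x03]=0x89, mem[0x16]=0x85, mem[0x0f]=0x29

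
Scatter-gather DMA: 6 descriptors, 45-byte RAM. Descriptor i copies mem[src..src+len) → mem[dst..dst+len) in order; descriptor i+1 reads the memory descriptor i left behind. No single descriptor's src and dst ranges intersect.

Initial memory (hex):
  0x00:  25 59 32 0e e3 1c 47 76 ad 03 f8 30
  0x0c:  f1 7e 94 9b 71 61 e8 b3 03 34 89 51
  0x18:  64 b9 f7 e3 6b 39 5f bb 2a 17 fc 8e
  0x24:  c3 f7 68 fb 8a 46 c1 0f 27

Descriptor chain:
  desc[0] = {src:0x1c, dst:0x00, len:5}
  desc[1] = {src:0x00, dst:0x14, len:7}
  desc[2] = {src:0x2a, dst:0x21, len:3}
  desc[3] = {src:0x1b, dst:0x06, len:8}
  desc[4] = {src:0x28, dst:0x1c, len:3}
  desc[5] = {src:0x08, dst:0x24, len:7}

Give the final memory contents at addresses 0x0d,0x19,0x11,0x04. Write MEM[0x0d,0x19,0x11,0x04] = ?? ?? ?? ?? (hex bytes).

  after D0: wrote 5B at 0x00 = 6b395fbb2a
  after D1: wrote 7B at 0x14 = 6b395fbb2a1c47
  after D2: wrote 3B at 0x21 = c10f27
  after D3: wrote 8B at 0x06 = e36b395fbb2ac10f
  after D4: wrote 3B at 0x1c = 8a46c1
  after D5: wrote 7B at 0x24 = 395fbb2ac10f94
query mem[0x0d]=0x0f, mem[0x19]=0x1c, mem[0x11]=0x61, mem[0x04]=0x2a

MEM[0x0d,0x19,0x11,0x04] = 0f 1c 61 2a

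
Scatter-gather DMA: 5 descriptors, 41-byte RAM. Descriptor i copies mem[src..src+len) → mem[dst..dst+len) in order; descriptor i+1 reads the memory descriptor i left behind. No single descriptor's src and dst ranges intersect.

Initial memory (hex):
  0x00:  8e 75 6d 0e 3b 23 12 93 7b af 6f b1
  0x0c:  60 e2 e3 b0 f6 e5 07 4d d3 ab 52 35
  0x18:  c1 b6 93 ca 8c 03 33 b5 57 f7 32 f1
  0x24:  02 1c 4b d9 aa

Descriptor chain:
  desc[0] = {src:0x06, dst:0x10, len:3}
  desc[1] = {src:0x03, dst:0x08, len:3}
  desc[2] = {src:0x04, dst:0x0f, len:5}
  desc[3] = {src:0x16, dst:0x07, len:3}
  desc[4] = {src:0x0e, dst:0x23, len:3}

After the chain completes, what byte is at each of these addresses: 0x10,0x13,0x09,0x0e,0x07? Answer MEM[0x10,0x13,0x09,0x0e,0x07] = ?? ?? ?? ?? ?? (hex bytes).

MEM[0x10,0x13,0x09,0x0e,0x07] = 23 0e c1 e3 52

D0: mem[0x10..0x12] <- [12 93 7b]
D1: mem[0x08..0x0a] <- [0e 3b 23]
D2: mem[0x0f..0x13] <- [3b 23 12 93 0e]
D3: mem[0x07..0x09] <- [52 35 c1]
D4: mem[0x23..0x25] <- [e3 3b 23]
query mem[0x10]=0x23, mem[0x13]=0x0e, mem[0x09]=0xc1, mem[0x0e]=0xe3, mem[0x07]=0x52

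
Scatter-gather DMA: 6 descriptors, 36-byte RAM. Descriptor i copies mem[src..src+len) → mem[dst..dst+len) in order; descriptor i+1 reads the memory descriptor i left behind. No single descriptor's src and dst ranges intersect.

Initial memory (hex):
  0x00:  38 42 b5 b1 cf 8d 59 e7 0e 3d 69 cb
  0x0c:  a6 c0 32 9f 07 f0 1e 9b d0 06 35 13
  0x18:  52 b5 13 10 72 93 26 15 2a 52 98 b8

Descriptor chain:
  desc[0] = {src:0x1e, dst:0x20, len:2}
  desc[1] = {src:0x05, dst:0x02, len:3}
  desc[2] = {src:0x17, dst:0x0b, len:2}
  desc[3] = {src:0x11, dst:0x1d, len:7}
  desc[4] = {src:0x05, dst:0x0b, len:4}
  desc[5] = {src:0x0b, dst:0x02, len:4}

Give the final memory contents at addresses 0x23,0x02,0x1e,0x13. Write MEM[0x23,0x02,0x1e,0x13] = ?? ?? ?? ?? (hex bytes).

#0 dst[0x20+2] := {0x26,0x15}
#1 dst[0x02+3] := {0x8d,0x59,0xe7}
#2 dst[0x0b+2] := {0x13,0x52}
#3 dst[0x1d+7] := {0xf0,0x1e,0x9b,0xd0,0x06,0x35,0x13}
#4 dst[0x0b+4] := {0x8d,0x59,0xe7,0x0e}
#5 dst[0x02+4] := {0x8d,0x59,0xe7,0x0e}
query mem[0x23]=0x13, mem[0x02]=0x8d, mem[0x1e]=0x1e, mem[0x13]=0x9b

MEM[0x23,0x02,0x1e,0x13] = 13 8d 1e 9b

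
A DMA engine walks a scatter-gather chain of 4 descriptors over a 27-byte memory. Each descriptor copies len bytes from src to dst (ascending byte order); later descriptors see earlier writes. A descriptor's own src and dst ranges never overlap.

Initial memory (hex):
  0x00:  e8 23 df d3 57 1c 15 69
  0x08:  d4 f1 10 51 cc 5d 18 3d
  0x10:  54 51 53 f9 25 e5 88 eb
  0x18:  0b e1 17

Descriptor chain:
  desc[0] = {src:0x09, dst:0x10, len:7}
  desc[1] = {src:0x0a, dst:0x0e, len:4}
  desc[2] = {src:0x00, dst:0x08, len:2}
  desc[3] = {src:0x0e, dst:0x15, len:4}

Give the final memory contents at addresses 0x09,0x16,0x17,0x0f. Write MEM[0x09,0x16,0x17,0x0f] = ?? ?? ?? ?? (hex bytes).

  after D0: wrote 7B at 0x10 = f11051cc5d183d
  after D1: wrote 4B at 0x0e = 1051cc5d
  after D2: wrote 2B at 0x08 = e823
  after D3: wrote 4B at 0x15 = 1051cc5d
query mem[0x09]=0x23, mem[0x16]=0x51, mem[0x17]=0xcc, mem[0x0f]=0x51

MEM[0x09,0x16,0x17,0x0f] = 23 51 cc 51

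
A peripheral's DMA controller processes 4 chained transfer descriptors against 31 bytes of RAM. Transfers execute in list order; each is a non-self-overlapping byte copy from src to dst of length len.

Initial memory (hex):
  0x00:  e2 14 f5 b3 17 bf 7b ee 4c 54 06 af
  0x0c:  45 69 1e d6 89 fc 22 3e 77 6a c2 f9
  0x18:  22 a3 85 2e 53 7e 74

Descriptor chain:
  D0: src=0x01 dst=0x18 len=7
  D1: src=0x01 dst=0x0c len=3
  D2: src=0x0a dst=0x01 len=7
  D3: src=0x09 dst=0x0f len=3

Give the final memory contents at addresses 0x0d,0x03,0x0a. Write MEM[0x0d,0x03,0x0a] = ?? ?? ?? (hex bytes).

#0 dst[0x18+7] := {0x14,0xf5,0xb3,0x17,0xbf,0x7b,0xee}
#1 dst[0x0c+3] := {0x14,0xf5,0xb3}
#2 dst[0x01+7] := {0x06,0xaf,0x14,0xf5,0xb3,0xd6,0x89}
#3 dst[0x0f+3] := {0x54,0x06,0xaf}
query mem[0x0d]=0xf5, mem[0x03]=0x14, mem[0x0a]=0x06

MEM[0x0d,0x03,0x0a] = f5 14 06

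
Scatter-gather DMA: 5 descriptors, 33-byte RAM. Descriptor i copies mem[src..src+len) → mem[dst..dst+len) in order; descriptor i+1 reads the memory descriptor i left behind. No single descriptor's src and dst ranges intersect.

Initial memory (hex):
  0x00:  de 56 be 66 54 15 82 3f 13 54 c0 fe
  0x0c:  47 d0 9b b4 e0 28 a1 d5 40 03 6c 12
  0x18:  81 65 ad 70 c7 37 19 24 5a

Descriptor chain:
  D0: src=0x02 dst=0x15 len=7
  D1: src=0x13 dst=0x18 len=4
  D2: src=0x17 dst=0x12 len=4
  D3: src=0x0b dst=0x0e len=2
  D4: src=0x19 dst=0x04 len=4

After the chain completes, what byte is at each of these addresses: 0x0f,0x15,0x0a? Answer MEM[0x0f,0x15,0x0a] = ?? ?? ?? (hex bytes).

  after D0: wrote 7B at 0x15 = be665415823f13
  after D1: wrote 4B at 0x18 = d540be66
  after D2: wrote 4B at 0x12 = 54d540be
  after D3: wrote 2B at 0x0e = fe47
  after D4: wrote 4B at 0x04 = 40be66c7
query mem[0x0f]=0x47, mem[0x15]=0xbe, mem[0x0a]=0xc0

MEM[0x0f,0x15,0x0a] = 47 be c0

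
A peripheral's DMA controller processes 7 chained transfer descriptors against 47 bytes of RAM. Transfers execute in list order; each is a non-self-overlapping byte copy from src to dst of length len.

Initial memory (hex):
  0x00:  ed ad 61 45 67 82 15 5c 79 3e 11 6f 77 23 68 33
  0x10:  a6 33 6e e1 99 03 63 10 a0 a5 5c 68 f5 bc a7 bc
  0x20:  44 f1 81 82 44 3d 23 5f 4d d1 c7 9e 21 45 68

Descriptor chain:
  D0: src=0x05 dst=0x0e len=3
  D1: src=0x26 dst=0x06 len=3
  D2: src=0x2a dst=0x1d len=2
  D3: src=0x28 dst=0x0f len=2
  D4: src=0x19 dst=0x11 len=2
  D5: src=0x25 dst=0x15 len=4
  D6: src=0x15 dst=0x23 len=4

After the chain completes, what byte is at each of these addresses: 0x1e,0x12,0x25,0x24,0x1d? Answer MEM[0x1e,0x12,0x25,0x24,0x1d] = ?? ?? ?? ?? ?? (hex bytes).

  after D0: wrote 3B at 0x0e = 82155c
  after D1: wrote 3B at 0x06 = 235f4d
  after D2: wrote 2B at 0x1d = c79e
  after D3: wrote 2B at 0x0f = 4dd1
  after D4: wrote 2B at 0x11 = a55c
  after D5: wrote 4B at 0x15 = 3d235f4d
  after D6: wrote 4B at 0x23 = 3d235f4d
query mem[0x1e]=0x9e, mem[0x12]=0x5c, mem[0x25]=0x5f, mem[0x24]=0x23, mem[0x1d]=0xc7

MEM[0x1e,0x12,0x25,0x24,0x1d] = 9e 5c 5f 23 c7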